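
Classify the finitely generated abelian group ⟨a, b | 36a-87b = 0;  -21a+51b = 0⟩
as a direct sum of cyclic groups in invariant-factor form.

rank_ℚ(R)=2; free=2−2=0
SNF(R) diag = [3, 3] → torsion [3, 3]

Answer: M ≅ ℤ/3 ⊕ ℤ/3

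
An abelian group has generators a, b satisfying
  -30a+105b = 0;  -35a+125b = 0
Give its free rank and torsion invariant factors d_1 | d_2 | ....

rank_ℚ(R)=2; free=2−2=0
SNF(R) diag = [5, 15] → torsion [5, 15]

Answer: M ≅ ℤ/5 ⊕ ℤ/15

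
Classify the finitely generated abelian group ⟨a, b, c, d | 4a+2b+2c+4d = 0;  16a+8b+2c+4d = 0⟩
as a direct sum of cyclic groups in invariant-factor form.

rank_ℚ(R)=2; free=4−2=2
SNF(R) diag = [2, 6] → torsion [2, 6]

Answer: M ≅ ℤ^2 ⊕ ℤ/2 ⊕ ℤ/6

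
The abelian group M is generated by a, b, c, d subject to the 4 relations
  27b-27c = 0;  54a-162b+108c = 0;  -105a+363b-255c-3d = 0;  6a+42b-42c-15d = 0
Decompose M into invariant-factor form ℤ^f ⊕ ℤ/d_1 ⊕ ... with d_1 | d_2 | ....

rank_ℚ(R)=4; free=4−4=0
SNF(R) diag = [3, 9, 27, 54] → torsion [3, 9, 27, 54]

Answer: M ≅ ℤ/3 ⊕ ℤ/9 ⊕ ℤ/27 ⊕ ℤ/54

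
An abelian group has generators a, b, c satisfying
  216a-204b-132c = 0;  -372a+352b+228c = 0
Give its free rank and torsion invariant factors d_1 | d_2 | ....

rank_ℚ(R)=2; free=3−2=1
SNF(R) diag = [4, 12] → torsion [4, 12]

Answer: M ≅ ℤ^1 ⊕ ℤ/4 ⊕ ℤ/12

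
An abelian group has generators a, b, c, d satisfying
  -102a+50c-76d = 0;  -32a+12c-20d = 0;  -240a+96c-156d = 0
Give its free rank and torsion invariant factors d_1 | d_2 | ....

rank_ℚ(R)=3; free=4−3=1
SNF(R) diag = [2, 4, 12] → torsion [2, 4, 12]

Answer: M ≅ ℤ^1 ⊕ ℤ/2 ⊕ ℤ/4 ⊕ ℤ/12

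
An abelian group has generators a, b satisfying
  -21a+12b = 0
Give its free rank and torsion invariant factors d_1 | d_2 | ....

Answer: M ≅ ℤ^1 ⊕ ℤ/3

Derivation:
rank_ℚ(R)=1; free=2−1=1
SNF(R) diag = [3] → torsion [3]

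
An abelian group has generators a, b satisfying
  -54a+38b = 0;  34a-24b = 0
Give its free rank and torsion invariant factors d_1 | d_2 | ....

rank_ℚ(R)=2; free=2−2=0
SNF(R) diag = [2, 2] → torsion [2, 2]

Answer: M ≅ ℤ/2 ⊕ ℤ/2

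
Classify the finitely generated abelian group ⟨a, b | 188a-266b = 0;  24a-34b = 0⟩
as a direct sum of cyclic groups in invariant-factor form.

Answer: M ≅ ℤ/2 ⊕ ℤ/4

Derivation:
rank_ℚ(R)=2; free=2−2=0
SNF(R) diag = [2, 4] → torsion [2, 4]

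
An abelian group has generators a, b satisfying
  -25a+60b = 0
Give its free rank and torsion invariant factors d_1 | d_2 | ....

rank_ℚ(R)=1; free=2−1=1
SNF(R) diag = [5] → torsion [5]

Answer: M ≅ ℤ^1 ⊕ ℤ/5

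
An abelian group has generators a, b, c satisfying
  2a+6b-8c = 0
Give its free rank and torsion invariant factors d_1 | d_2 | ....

rank_ℚ(R)=1; free=3−1=2
SNF(R) diag = [2] → torsion [2]

Answer: M ≅ ℤ^2 ⊕ ℤ/2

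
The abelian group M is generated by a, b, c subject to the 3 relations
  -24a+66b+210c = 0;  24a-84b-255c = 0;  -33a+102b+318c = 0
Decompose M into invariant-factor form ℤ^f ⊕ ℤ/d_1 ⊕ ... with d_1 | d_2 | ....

Answer: M ≅ ℤ/3 ⊕ ℤ/9 ⊕ ℤ/18

Derivation:
rank_ℚ(R)=3; free=3−3=0
SNF(R) diag = [3, 9, 18] → torsion [3, 9, 18]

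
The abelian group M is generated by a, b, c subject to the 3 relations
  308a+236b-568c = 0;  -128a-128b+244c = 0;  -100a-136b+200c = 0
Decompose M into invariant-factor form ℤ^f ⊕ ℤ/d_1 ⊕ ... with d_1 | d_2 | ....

Answer: M ≅ ℤ/4 ⊕ ℤ/12 ⊕ ℤ/36

Derivation:
rank_ℚ(R)=3; free=3−3=0
SNF(R) diag = [4, 12, 36] → torsion [4, 12, 36]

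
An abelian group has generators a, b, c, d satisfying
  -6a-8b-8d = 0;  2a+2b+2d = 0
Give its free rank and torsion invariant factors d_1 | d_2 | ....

Answer: M ≅ ℤ^2 ⊕ ℤ/2 ⊕ ℤ/2

Derivation:
rank_ℚ(R)=2; free=4−2=2
SNF(R) diag = [2, 2] → torsion [2, 2]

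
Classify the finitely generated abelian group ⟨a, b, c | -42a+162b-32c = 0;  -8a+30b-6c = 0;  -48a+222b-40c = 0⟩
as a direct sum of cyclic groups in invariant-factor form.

rank_ℚ(R)=3; free=3−3=0
SNF(R) diag = [2, 2, 6] → torsion [2, 2, 6]

Answer: M ≅ ℤ/2 ⊕ ℤ/2 ⊕ ℤ/6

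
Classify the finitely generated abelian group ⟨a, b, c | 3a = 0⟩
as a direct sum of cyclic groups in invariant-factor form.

Answer: M ≅ ℤ^2 ⊕ ℤ/3

Derivation:
rank_ℚ(R)=1; free=3−1=2
SNF(R) diag = [3] → torsion [3]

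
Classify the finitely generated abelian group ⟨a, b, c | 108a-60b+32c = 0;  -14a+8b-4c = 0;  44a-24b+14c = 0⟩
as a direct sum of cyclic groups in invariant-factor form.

Answer: M ≅ ℤ/2 ⊕ ℤ/2 ⊕ ℤ/4

Derivation:
rank_ℚ(R)=3; free=3−3=0
SNF(R) diag = [2, 2, 4] → torsion [2, 2, 4]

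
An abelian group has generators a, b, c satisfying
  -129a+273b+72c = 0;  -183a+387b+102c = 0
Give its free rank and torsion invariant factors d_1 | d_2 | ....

rank_ℚ(R)=2; free=3−2=1
SNF(R) diag = [3, 6] → torsion [3, 6]

Answer: M ≅ ℤ^1 ⊕ ℤ/3 ⊕ ℤ/6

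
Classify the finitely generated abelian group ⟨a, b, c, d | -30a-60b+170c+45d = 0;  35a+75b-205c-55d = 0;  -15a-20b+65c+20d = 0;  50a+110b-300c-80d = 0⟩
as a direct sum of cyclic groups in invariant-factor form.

rank_ℚ(R)=4; free=4−4=0
SNF(R) diag = [5, 5, 5, 10] → torsion [5, 5, 5, 10]

Answer: M ≅ ℤ/5 ⊕ ℤ/5 ⊕ ℤ/5 ⊕ ℤ/10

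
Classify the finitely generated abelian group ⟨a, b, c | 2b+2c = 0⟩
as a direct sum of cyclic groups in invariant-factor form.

rank_ℚ(R)=1; free=3−1=2
SNF(R) diag = [2] → torsion [2]

Answer: M ≅ ℤ^2 ⊕ ℤ/2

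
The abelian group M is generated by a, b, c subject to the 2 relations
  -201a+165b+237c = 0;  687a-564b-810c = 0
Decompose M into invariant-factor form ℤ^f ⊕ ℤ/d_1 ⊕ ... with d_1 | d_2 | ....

rank_ℚ(R)=2; free=3−2=1
SNF(R) diag = [3, 3] → torsion [3, 3]

Answer: M ≅ ℤ^1 ⊕ ℤ/3 ⊕ ℤ/3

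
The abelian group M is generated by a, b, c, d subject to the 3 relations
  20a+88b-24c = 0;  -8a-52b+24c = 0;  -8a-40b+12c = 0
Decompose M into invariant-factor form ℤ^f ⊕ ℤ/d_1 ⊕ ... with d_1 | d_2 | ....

rank_ℚ(R)=3; free=4−3=1
SNF(R) diag = [4, 12, 12] → torsion [4, 12, 12]

Answer: M ≅ ℤ^1 ⊕ ℤ/4 ⊕ ℤ/12 ⊕ ℤ/12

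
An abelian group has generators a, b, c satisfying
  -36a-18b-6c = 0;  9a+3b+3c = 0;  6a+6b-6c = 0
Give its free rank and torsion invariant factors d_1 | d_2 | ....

Answer: M ≅ ℤ/3 ⊕ ℤ/6 ⊕ ℤ/12

Derivation:
rank_ℚ(R)=3; free=3−3=0
SNF(R) diag = [3, 6, 12] → torsion [3, 6, 12]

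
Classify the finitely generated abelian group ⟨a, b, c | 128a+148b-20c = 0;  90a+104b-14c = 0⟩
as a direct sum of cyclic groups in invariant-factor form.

Answer: M ≅ ℤ^1 ⊕ ℤ/2 ⊕ ℤ/4

Derivation:
rank_ℚ(R)=2; free=3−2=1
SNF(R) diag = [2, 4] → torsion [2, 4]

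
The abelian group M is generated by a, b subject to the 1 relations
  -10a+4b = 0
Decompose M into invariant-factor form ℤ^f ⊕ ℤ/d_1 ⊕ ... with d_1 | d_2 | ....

rank_ℚ(R)=1; free=2−1=1
SNF(R) diag = [2] → torsion [2]

Answer: M ≅ ℤ^1 ⊕ ℤ/2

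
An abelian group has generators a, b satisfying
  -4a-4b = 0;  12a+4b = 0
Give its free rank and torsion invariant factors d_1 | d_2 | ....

Answer: M ≅ ℤ/4 ⊕ ℤ/8

Derivation:
rank_ℚ(R)=2; free=2−2=0
SNF(R) diag = [4, 8] → torsion [4, 8]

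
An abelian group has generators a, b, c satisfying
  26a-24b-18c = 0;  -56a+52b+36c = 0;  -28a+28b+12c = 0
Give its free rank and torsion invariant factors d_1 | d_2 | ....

Answer: M ≅ ℤ/2 ⊕ ℤ/4 ⊕ ℤ/12

Derivation:
rank_ℚ(R)=3; free=3−3=0
SNF(R) diag = [2, 4, 12] → torsion [2, 4, 12]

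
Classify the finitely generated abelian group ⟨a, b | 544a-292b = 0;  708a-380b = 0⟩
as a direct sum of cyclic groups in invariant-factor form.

Answer: M ≅ ℤ/4 ⊕ ℤ/4

Derivation:
rank_ℚ(R)=2; free=2−2=0
SNF(R) diag = [4, 4] → torsion [4, 4]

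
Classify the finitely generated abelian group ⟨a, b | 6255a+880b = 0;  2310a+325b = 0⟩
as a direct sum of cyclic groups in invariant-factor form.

rank_ℚ(R)=2; free=2−2=0
SNF(R) diag = [5, 15] → torsion [5, 15]

Answer: M ≅ ℤ/5 ⊕ ℤ/15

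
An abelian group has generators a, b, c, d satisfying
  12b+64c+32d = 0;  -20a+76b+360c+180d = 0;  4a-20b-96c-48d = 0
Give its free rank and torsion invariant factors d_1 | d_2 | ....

rank_ℚ(R)=3; free=4−3=1
SNF(R) diag = [4, 4, 12] → torsion [4, 4, 12]

Answer: M ≅ ℤ^1 ⊕ ℤ/4 ⊕ ℤ/4 ⊕ ℤ/12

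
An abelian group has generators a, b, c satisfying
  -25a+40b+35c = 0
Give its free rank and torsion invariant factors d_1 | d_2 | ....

rank_ℚ(R)=1; free=3−1=2
SNF(R) diag = [5] → torsion [5]

Answer: M ≅ ℤ^2 ⊕ ℤ/5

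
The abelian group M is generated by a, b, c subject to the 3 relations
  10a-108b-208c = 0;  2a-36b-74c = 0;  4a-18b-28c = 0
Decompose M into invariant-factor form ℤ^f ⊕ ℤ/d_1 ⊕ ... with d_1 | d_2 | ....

Answer: M ≅ ℤ/2 ⊕ ℤ/6 ⊕ ℤ/18

Derivation:
rank_ℚ(R)=3; free=3−3=0
SNF(R) diag = [2, 6, 18] → torsion [2, 6, 18]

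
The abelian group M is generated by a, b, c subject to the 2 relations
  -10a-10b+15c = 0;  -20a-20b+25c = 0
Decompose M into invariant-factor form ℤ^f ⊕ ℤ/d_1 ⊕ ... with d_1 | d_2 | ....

rank_ℚ(R)=2; free=3−2=1
SNF(R) diag = [5, 10] → torsion [5, 10]

Answer: M ≅ ℤ^1 ⊕ ℤ/5 ⊕ ℤ/10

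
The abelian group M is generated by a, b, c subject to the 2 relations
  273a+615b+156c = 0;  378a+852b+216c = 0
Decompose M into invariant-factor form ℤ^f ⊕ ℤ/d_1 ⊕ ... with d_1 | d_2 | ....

rank_ℚ(R)=2; free=3−2=1
SNF(R) diag = [3, 6] → torsion [3, 6]

Answer: M ≅ ℤ^1 ⊕ ℤ/3 ⊕ ℤ/6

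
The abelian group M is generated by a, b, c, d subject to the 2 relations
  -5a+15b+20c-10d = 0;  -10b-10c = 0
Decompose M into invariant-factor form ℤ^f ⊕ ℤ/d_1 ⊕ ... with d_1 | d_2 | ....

rank_ℚ(R)=2; free=4−2=2
SNF(R) diag = [5, 10] → torsion [5, 10]

Answer: M ≅ ℤ^2 ⊕ ℤ/5 ⊕ ℤ/10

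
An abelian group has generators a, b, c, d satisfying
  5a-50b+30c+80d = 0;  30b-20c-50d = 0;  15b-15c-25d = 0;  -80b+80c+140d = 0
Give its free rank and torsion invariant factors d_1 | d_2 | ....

Answer: M ≅ ℤ/5 ⊕ ℤ/5 ⊕ ℤ/10 ⊕ ℤ/20

Derivation:
rank_ℚ(R)=4; free=4−4=0
SNF(R) diag = [5, 5, 10, 20] → torsion [5, 5, 10, 20]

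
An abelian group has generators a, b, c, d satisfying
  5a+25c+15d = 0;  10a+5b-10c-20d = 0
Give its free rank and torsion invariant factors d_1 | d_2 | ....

rank_ℚ(R)=2; free=4−2=2
SNF(R) diag = [5, 5] → torsion [5, 5]

Answer: M ≅ ℤ^2 ⊕ ℤ/5 ⊕ ℤ/5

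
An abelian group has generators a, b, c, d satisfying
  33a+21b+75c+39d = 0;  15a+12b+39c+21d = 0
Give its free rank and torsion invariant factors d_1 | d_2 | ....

Answer: M ≅ ℤ^2 ⊕ ℤ/3 ⊕ ℤ/9

Derivation:
rank_ℚ(R)=2; free=4−2=2
SNF(R) diag = [3, 9] → torsion [3, 9]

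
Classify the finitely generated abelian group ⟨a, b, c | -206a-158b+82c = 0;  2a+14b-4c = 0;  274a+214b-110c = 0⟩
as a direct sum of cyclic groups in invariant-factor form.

rank_ℚ(R)=3; free=3−3=0
SNF(R) diag = [2, 6, 12] → torsion [2, 6, 12]

Answer: M ≅ ℤ/2 ⊕ ℤ/6 ⊕ ℤ/12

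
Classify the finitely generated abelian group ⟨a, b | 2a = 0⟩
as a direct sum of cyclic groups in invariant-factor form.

Answer: M ≅ ℤ^1 ⊕ ℤ/2

Derivation:
rank_ℚ(R)=1; free=2−1=1
SNF(R) diag = [2] → torsion [2]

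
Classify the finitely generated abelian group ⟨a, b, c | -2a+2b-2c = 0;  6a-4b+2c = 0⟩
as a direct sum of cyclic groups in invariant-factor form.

rank_ℚ(R)=2; free=3−2=1
SNF(R) diag = [2, 2] → torsion [2, 2]

Answer: M ≅ ℤ^1 ⊕ ℤ/2 ⊕ ℤ/2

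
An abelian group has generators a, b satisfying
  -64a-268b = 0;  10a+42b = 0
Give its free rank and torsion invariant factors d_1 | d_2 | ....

Answer: M ≅ ℤ/2 ⊕ ℤ/4

Derivation:
rank_ℚ(R)=2; free=2−2=0
SNF(R) diag = [2, 4] → torsion [2, 4]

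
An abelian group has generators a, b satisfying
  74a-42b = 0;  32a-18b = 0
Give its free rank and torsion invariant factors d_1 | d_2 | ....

Answer: M ≅ ℤ/2 ⊕ ℤ/6

Derivation:
rank_ℚ(R)=2; free=2−2=0
SNF(R) diag = [2, 6] → torsion [2, 6]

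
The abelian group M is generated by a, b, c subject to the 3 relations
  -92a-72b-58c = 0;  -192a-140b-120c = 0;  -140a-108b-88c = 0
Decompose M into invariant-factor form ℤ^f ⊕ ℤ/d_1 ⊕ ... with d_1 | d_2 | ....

Answer: M ≅ ℤ/2 ⊕ ℤ/4 ⊕ ℤ/12

Derivation:
rank_ℚ(R)=3; free=3−3=0
SNF(R) diag = [2, 4, 12] → torsion [2, 4, 12]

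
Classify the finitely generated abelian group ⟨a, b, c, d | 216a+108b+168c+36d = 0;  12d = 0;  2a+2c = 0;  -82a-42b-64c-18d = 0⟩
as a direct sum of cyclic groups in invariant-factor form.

rank_ℚ(R)=4; free=4−4=0
SNF(R) diag = [2, 6, 12, 12] → torsion [2, 6, 12, 12]

Answer: M ≅ ℤ/2 ⊕ ℤ/6 ⊕ ℤ/12 ⊕ ℤ/12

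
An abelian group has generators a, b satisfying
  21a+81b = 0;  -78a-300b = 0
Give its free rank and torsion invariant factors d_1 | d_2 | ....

rank_ℚ(R)=2; free=2−2=0
SNF(R) diag = [3, 6] → torsion [3, 6]

Answer: M ≅ ℤ/3 ⊕ ℤ/6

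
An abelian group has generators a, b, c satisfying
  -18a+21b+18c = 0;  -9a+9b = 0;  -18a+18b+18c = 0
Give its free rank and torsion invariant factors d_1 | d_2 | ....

Answer: M ≅ ℤ/3 ⊕ ℤ/9 ⊕ ℤ/18

Derivation:
rank_ℚ(R)=3; free=3−3=0
SNF(R) diag = [3, 9, 18] → torsion [3, 9, 18]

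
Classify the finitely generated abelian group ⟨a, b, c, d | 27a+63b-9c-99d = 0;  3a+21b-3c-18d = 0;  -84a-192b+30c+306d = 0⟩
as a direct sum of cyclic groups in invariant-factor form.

Answer: M ≅ ℤ^1 ⊕ ℤ/3 ⊕ ℤ/9 ⊕ ℤ/18

Derivation:
rank_ℚ(R)=3; free=4−3=1
SNF(R) diag = [3, 9, 18] → torsion [3, 9, 18]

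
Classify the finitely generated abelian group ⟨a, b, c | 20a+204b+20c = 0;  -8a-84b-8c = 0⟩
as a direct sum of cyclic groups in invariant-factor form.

rank_ℚ(R)=2; free=3−2=1
SNF(R) diag = [4, 12] → torsion [4, 12]

Answer: M ≅ ℤ^1 ⊕ ℤ/4 ⊕ ℤ/12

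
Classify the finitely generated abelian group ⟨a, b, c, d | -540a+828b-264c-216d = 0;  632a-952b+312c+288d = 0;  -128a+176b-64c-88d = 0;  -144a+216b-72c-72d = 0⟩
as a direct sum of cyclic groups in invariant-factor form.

rank_ℚ(R)=4; free=4−4=0
SNF(R) diag = [4, 8, 24, 72] → torsion [4, 8, 24, 72]

Answer: M ≅ ℤ/4 ⊕ ℤ/8 ⊕ ℤ/24 ⊕ ℤ/72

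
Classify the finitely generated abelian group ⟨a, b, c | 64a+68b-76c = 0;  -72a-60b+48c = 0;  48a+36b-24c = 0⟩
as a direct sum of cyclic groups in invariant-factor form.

rank_ℚ(R)=3; free=3−3=0
SNF(R) diag = [4, 12, 24] → torsion [4, 12, 24]

Answer: M ≅ ℤ/4 ⊕ ℤ/12 ⊕ ℤ/24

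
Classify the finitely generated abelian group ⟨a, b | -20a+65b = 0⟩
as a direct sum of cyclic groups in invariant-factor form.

rank_ℚ(R)=1; free=2−1=1
SNF(R) diag = [5] → torsion [5]

Answer: M ≅ ℤ^1 ⊕ ℤ/5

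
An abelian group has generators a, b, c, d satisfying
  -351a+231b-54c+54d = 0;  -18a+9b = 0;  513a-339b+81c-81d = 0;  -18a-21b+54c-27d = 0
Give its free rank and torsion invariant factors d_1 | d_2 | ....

Answer: M ≅ ℤ/3 ⊕ ℤ/9 ⊕ ℤ/27 ⊕ ℤ/27

Derivation:
rank_ℚ(R)=4; free=4−4=0
SNF(R) diag = [3, 9, 27, 27] → torsion [3, 9, 27, 27]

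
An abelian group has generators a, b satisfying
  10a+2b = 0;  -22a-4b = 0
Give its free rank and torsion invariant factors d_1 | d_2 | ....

rank_ℚ(R)=2; free=2−2=0
SNF(R) diag = [2, 2] → torsion [2, 2]

Answer: M ≅ ℤ/2 ⊕ ℤ/2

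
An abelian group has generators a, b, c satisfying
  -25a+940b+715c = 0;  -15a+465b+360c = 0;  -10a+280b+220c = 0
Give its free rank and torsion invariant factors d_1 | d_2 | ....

rank_ℚ(R)=3; free=3−3=0
SNF(R) diag = [5, 15, 30] → torsion [5, 15, 30]

Answer: M ≅ ℤ/5 ⊕ ℤ/15 ⊕ ℤ/30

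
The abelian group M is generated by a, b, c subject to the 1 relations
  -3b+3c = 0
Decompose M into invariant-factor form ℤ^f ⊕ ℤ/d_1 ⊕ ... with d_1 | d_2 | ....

rank_ℚ(R)=1; free=3−1=2
SNF(R) diag = [3] → torsion [3]

Answer: M ≅ ℤ^2 ⊕ ℤ/3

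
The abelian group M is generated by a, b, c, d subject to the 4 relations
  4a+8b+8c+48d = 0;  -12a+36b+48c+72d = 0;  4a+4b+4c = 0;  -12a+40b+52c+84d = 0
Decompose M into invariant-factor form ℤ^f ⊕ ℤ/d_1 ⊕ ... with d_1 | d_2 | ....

rank_ℚ(R)=4; free=4−4=0
SNF(R) diag = [4, 4, 12, 36] → torsion [4, 4, 12, 36]

Answer: M ≅ ℤ/4 ⊕ ℤ/4 ⊕ ℤ/12 ⊕ ℤ/36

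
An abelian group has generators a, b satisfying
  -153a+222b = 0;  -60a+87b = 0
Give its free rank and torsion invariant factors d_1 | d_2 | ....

Answer: M ≅ ℤ/3 ⊕ ℤ/3

Derivation:
rank_ℚ(R)=2; free=2−2=0
SNF(R) diag = [3, 3] → torsion [3, 3]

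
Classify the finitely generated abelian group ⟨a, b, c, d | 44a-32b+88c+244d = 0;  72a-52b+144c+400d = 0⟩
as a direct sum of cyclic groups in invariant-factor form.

Answer: M ≅ ℤ^2 ⊕ ℤ/4 ⊕ ℤ/4

Derivation:
rank_ℚ(R)=2; free=4−2=2
SNF(R) diag = [4, 4] → torsion [4, 4]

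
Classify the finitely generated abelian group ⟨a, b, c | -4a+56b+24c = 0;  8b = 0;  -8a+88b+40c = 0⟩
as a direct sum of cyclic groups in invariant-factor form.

Answer: M ≅ ℤ/4 ⊕ ℤ/8 ⊕ ℤ/8

Derivation:
rank_ℚ(R)=3; free=3−3=0
SNF(R) diag = [4, 8, 8] → torsion [4, 8, 8]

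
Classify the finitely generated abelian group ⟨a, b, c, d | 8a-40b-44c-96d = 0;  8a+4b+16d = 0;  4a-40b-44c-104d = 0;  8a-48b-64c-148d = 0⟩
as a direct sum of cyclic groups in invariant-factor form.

rank_ℚ(R)=4; free=4−4=0
SNF(R) diag = [4, 4, 4, 12] → torsion [4, 4, 4, 12]

Answer: M ≅ ℤ/4 ⊕ ℤ/4 ⊕ ℤ/4 ⊕ ℤ/12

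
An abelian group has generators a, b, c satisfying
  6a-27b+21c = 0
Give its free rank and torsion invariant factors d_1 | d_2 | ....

Answer: M ≅ ℤ^2 ⊕ ℤ/3

Derivation:
rank_ℚ(R)=1; free=3−1=2
SNF(R) diag = [3] → torsion [3]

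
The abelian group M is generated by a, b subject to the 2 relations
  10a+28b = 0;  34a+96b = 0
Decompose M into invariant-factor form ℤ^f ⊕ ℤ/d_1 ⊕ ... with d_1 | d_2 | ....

rank_ℚ(R)=2; free=2−2=0
SNF(R) diag = [2, 4] → torsion [2, 4]

Answer: M ≅ ℤ/2 ⊕ ℤ/4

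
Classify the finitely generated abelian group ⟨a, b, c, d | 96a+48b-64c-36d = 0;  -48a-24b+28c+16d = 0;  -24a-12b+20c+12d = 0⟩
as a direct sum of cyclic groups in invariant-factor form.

Answer: M ≅ ℤ^1 ⊕ ℤ/4 ⊕ ℤ/4 ⊕ ℤ/12

Derivation:
rank_ℚ(R)=3; free=4−3=1
SNF(R) diag = [4, 4, 12] → torsion [4, 4, 12]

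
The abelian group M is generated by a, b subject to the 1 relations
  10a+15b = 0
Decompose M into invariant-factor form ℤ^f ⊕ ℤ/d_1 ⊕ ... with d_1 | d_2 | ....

Answer: M ≅ ℤ^1 ⊕ ℤ/5

Derivation:
rank_ℚ(R)=1; free=2−1=1
SNF(R) diag = [5] → torsion [5]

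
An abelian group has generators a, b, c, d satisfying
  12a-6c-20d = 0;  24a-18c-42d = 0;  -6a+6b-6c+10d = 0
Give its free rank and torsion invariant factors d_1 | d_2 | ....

rank_ℚ(R)=3; free=4−3=1
SNF(R) diag = [2, 6, 6] → torsion [2, 6, 6]

Answer: M ≅ ℤ^1 ⊕ ℤ/2 ⊕ ℤ/6 ⊕ ℤ/6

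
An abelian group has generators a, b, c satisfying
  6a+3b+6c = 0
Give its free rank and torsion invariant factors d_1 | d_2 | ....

Answer: M ≅ ℤ^2 ⊕ ℤ/3

Derivation:
rank_ℚ(R)=1; free=3−1=2
SNF(R) diag = [3] → torsion [3]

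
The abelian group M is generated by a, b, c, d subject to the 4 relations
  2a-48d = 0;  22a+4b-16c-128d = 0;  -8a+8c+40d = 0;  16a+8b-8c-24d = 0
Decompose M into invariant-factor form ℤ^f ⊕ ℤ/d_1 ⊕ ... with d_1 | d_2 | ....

Answer: M ≅ ℤ/2 ⊕ ℤ/4 ⊕ ℤ/8 ⊕ ℤ/16

Derivation:
rank_ℚ(R)=4; free=4−4=0
SNF(R) diag = [2, 4, 8, 16] → torsion [2, 4, 8, 16]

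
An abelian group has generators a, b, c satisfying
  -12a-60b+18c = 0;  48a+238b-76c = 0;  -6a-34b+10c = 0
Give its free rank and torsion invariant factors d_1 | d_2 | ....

Answer: M ≅ ℤ/2 ⊕ ℤ/6 ⊕ ℤ/18

Derivation:
rank_ℚ(R)=3; free=3−3=0
SNF(R) diag = [2, 6, 18] → torsion [2, 6, 18]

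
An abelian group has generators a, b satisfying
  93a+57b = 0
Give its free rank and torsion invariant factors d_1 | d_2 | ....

Answer: M ≅ ℤ^1 ⊕ ℤ/3

Derivation:
rank_ℚ(R)=1; free=2−1=1
SNF(R) diag = [3] → torsion [3]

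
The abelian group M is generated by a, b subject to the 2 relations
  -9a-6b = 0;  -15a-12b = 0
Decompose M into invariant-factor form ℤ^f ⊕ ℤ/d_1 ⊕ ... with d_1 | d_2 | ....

rank_ℚ(R)=2; free=2−2=0
SNF(R) diag = [3, 6] → torsion [3, 6]

Answer: M ≅ ℤ/3 ⊕ ℤ/6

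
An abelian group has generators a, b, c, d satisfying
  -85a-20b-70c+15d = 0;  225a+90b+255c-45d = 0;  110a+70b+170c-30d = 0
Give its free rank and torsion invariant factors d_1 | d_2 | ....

rank_ℚ(R)=3; free=4−3=1
SNF(R) diag = [5, 15, 30] → torsion [5, 15, 30]

Answer: M ≅ ℤ^1 ⊕ ℤ/5 ⊕ ℤ/15 ⊕ ℤ/30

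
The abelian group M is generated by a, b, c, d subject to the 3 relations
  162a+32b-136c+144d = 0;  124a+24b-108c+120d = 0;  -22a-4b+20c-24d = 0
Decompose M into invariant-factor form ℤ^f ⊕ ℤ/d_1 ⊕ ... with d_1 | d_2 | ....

rank_ℚ(R)=3; free=4−3=1
SNF(R) diag = [2, 4, 12] → torsion [2, 4, 12]

Answer: M ≅ ℤ^1 ⊕ ℤ/2 ⊕ ℤ/4 ⊕ ℤ/12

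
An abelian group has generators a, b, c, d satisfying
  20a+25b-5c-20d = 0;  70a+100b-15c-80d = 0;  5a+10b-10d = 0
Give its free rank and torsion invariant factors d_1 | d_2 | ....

Answer: M ≅ ℤ^1 ⊕ ℤ/5 ⊕ ℤ/5 ⊕ ℤ/5

Derivation:
rank_ℚ(R)=3; free=4−3=1
SNF(R) diag = [5, 5, 5] → torsion [5, 5, 5]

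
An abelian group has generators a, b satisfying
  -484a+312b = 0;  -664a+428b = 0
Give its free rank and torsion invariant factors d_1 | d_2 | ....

Answer: M ≅ ℤ/4 ⊕ ℤ/4

Derivation:
rank_ℚ(R)=2; free=2−2=0
SNF(R) diag = [4, 4] → torsion [4, 4]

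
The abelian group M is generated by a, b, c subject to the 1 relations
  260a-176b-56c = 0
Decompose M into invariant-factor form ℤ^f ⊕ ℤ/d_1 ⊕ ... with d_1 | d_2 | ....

rank_ℚ(R)=1; free=3−1=2
SNF(R) diag = [4] → torsion [4]

Answer: M ≅ ℤ^2 ⊕ ℤ/4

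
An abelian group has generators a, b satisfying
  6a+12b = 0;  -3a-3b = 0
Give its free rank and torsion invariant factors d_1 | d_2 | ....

rank_ℚ(R)=2; free=2−2=0
SNF(R) diag = [3, 6] → torsion [3, 6]

Answer: M ≅ ℤ/3 ⊕ ℤ/6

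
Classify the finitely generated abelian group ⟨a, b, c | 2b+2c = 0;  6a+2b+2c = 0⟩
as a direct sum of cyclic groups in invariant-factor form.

rank_ℚ(R)=2; free=3−2=1
SNF(R) diag = [2, 6] → torsion [2, 6]

Answer: M ≅ ℤ^1 ⊕ ℤ/2 ⊕ ℤ/6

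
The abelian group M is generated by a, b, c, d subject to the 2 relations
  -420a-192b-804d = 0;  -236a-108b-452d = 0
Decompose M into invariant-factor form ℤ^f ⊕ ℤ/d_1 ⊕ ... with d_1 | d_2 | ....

Answer: M ≅ ℤ^2 ⊕ ℤ/4 ⊕ ℤ/12

Derivation:
rank_ℚ(R)=2; free=4−2=2
SNF(R) diag = [4, 12] → torsion [4, 12]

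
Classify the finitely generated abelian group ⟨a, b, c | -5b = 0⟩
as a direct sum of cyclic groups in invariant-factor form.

rank_ℚ(R)=1; free=3−1=2
SNF(R) diag = [5] → torsion [5]

Answer: M ≅ ℤ^2 ⊕ ℤ/5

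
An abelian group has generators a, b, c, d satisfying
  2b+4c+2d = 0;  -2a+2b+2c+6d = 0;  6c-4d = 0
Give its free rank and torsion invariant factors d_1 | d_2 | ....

Answer: M ≅ ℤ^1 ⊕ ℤ/2 ⊕ ℤ/2 ⊕ ℤ/2

Derivation:
rank_ℚ(R)=3; free=4−3=1
SNF(R) diag = [2, 2, 2] → torsion [2, 2, 2]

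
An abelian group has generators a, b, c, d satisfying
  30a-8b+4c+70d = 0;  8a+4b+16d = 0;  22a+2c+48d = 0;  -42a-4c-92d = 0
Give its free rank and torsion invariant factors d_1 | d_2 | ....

Answer: M ≅ ℤ/2 ⊕ ℤ/2 ⊕ ℤ/2 ⊕ ℤ/4

Derivation:
rank_ℚ(R)=4; free=4−4=0
SNF(R) diag = [2, 2, 2, 4] → torsion [2, 2, 2, 4]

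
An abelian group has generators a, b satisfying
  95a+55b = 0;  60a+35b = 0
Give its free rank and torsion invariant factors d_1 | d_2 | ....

Answer: M ≅ ℤ/5 ⊕ ℤ/5

Derivation:
rank_ℚ(R)=2; free=2−2=0
SNF(R) diag = [5, 5] → torsion [5, 5]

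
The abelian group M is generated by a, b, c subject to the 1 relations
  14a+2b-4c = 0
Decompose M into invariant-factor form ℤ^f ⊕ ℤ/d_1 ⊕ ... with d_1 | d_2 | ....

rank_ℚ(R)=1; free=3−1=2
SNF(R) diag = [2] → torsion [2]

Answer: M ≅ ℤ^2 ⊕ ℤ/2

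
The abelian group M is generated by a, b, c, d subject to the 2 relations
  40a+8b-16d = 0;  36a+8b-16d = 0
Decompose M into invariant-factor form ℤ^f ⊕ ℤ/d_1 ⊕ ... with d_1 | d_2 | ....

rank_ℚ(R)=2; free=4−2=2
SNF(R) diag = [4, 8] → torsion [4, 8]

Answer: M ≅ ℤ^2 ⊕ ℤ/4 ⊕ ℤ/8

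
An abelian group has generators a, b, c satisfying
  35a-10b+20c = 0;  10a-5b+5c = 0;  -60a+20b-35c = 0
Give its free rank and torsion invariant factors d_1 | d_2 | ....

Answer: M ≅ ℤ/5 ⊕ ℤ/5 ⊕ ℤ/5

Derivation:
rank_ℚ(R)=3; free=3−3=0
SNF(R) diag = [5, 5, 5] → torsion [5, 5, 5]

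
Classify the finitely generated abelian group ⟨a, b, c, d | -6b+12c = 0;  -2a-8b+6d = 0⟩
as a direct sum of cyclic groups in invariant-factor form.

rank_ℚ(R)=2; free=4−2=2
SNF(R) diag = [2, 6] → torsion [2, 6]

Answer: M ≅ ℤ^2 ⊕ ℤ/2 ⊕ ℤ/6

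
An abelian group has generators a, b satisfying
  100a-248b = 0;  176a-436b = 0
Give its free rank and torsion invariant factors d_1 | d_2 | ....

Answer: M ≅ ℤ/4 ⊕ ℤ/12

Derivation:
rank_ℚ(R)=2; free=2−2=0
SNF(R) diag = [4, 12] → torsion [4, 12]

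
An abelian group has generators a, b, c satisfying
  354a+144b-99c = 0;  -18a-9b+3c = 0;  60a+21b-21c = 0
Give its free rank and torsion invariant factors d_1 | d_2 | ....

rank_ℚ(R)=3; free=3−3=0
SNF(R) diag = [3, 3, 6] → torsion [3, 3, 6]

Answer: M ≅ ℤ/3 ⊕ ℤ/3 ⊕ ℤ/6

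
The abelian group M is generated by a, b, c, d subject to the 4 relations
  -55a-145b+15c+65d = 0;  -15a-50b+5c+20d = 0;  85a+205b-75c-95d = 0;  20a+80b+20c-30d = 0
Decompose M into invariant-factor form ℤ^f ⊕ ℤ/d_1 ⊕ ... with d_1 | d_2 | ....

Answer: M ≅ ℤ/5 ⊕ ℤ/5 ⊕ ℤ/10 ⊕ ℤ/30

Derivation:
rank_ℚ(R)=4; free=4−4=0
SNF(R) diag = [5, 5, 10, 30] → torsion [5, 5, 10, 30]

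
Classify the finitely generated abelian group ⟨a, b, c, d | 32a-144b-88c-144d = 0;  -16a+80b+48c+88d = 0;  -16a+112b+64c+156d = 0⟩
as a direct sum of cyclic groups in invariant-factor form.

rank_ℚ(R)=3; free=4−3=1
SNF(R) diag = [4, 8, 16] → torsion [4, 8, 16]

Answer: M ≅ ℤ^1 ⊕ ℤ/4 ⊕ ℤ/8 ⊕ ℤ/16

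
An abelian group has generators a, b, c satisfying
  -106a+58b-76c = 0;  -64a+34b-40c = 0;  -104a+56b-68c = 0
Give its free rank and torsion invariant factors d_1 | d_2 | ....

rank_ℚ(R)=3; free=3−3=0
SNF(R) diag = [2, 6, 12] → torsion [2, 6, 12]

Answer: M ≅ ℤ/2 ⊕ ℤ/6 ⊕ ℤ/12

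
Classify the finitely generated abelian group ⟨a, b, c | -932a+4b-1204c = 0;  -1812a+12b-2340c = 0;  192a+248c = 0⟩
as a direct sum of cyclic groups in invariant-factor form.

Answer: M ≅ ℤ/4 ⊕ ℤ/8 ⊕ ℤ/24

Derivation:
rank_ℚ(R)=3; free=3−3=0
SNF(R) diag = [4, 8, 24] → torsion [4, 8, 24]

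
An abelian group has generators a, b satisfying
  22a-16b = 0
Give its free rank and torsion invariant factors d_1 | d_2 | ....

rank_ℚ(R)=1; free=2−1=1
SNF(R) diag = [2] → torsion [2]

Answer: M ≅ ℤ^1 ⊕ ℤ/2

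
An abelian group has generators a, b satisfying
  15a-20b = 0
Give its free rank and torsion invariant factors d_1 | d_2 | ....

rank_ℚ(R)=1; free=2−1=1
SNF(R) diag = [5] → torsion [5]

Answer: M ≅ ℤ^1 ⊕ ℤ/5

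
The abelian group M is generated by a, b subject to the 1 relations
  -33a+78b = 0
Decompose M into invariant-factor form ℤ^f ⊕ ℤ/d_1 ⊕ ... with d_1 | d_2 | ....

Answer: M ≅ ℤ^1 ⊕ ℤ/3

Derivation:
rank_ℚ(R)=1; free=2−1=1
SNF(R) diag = [3] → torsion [3]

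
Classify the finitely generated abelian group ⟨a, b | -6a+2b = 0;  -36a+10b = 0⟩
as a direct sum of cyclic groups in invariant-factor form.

Answer: M ≅ ℤ/2 ⊕ ℤ/6

Derivation:
rank_ℚ(R)=2; free=2−2=0
SNF(R) diag = [2, 6] → torsion [2, 6]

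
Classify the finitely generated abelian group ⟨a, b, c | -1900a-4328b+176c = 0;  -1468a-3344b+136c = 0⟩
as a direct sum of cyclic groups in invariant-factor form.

rank_ℚ(R)=2; free=3−2=1
SNF(R) diag = [4, 8] → torsion [4, 8]

Answer: M ≅ ℤ^1 ⊕ ℤ/4 ⊕ ℤ/8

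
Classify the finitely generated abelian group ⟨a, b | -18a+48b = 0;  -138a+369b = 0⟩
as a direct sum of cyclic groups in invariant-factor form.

rank_ℚ(R)=2; free=2−2=0
SNF(R) diag = [3, 6] → torsion [3, 6]

Answer: M ≅ ℤ/3 ⊕ ℤ/6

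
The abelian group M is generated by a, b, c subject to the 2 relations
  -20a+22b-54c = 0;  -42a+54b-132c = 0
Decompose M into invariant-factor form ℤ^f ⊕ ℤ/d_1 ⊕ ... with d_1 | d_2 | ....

rank_ℚ(R)=2; free=3−2=1
SNF(R) diag = [2, 6] → torsion [2, 6]

Answer: M ≅ ℤ^1 ⊕ ℤ/2 ⊕ ℤ/6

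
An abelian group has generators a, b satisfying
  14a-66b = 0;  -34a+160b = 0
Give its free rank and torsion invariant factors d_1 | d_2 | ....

Answer: M ≅ ℤ/2 ⊕ ℤ/2

Derivation:
rank_ℚ(R)=2; free=2−2=0
SNF(R) diag = [2, 2] → torsion [2, 2]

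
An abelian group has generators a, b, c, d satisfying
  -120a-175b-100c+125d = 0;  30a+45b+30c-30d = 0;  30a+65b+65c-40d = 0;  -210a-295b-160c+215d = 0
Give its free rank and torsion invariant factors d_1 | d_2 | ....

Answer: M ≅ ℤ/5 ⊕ ℤ/15 ⊕ ℤ/15 ⊕ ℤ/30

Derivation:
rank_ℚ(R)=4; free=4−4=0
SNF(R) diag = [5, 15, 15, 30] → torsion [5, 15, 15, 30]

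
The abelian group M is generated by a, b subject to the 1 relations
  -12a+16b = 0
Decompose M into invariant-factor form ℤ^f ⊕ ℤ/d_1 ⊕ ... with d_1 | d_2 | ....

rank_ℚ(R)=1; free=2−1=1
SNF(R) diag = [4] → torsion [4]

Answer: M ≅ ℤ^1 ⊕ ℤ/4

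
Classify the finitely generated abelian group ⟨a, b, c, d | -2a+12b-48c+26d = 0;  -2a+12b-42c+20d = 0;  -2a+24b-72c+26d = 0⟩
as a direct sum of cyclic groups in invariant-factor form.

Answer: M ≅ ℤ^1 ⊕ ℤ/2 ⊕ ℤ/6 ⊕ ℤ/12

Derivation:
rank_ℚ(R)=3; free=4−3=1
SNF(R) diag = [2, 6, 12] → torsion [2, 6, 12]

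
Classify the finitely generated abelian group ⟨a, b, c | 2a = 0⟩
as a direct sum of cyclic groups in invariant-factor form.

rank_ℚ(R)=1; free=3−1=2
SNF(R) diag = [2] → torsion [2]

Answer: M ≅ ℤ^2 ⊕ ℤ/2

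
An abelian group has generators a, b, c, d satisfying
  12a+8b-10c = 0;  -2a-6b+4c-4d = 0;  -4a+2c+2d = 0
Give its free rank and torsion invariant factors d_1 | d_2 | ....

rank_ℚ(R)=3; free=4−3=1
SNF(R) diag = [2, 2, 2] → torsion [2, 2, 2]

Answer: M ≅ ℤ^1 ⊕ ℤ/2 ⊕ ℤ/2 ⊕ ℤ/2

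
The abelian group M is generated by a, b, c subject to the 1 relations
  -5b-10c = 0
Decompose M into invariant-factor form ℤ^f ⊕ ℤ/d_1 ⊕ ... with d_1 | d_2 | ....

Answer: M ≅ ℤ^2 ⊕ ℤ/5

Derivation:
rank_ℚ(R)=1; free=3−1=2
SNF(R) diag = [5] → torsion [5]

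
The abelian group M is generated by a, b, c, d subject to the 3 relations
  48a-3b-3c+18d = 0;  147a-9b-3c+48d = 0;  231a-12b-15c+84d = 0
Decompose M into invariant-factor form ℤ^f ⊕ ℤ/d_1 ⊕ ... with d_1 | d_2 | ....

Answer: M ≅ ℤ^1 ⊕ ℤ/3 ⊕ ℤ/3 ⊕ ℤ/9

Derivation:
rank_ℚ(R)=3; free=4−3=1
SNF(R) diag = [3, 3, 9] → torsion [3, 3, 9]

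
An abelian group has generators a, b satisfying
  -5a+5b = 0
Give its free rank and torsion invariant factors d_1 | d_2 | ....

Answer: M ≅ ℤ^1 ⊕ ℤ/5

Derivation:
rank_ℚ(R)=1; free=2−1=1
SNF(R) diag = [5] → torsion [5]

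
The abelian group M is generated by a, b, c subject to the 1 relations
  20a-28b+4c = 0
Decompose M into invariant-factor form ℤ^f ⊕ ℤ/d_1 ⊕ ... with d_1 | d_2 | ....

rank_ℚ(R)=1; free=3−1=2
SNF(R) diag = [4] → torsion [4]

Answer: M ≅ ℤ^2 ⊕ ℤ/4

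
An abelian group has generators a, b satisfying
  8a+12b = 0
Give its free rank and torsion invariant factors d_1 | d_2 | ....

rank_ℚ(R)=1; free=2−1=1
SNF(R) diag = [4] → torsion [4]

Answer: M ≅ ℤ^1 ⊕ ℤ/4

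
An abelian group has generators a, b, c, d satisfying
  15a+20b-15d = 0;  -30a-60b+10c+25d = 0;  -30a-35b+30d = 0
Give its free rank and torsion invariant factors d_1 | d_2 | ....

Answer: M ≅ ℤ^1 ⊕ ℤ/5 ⊕ ℤ/5 ⊕ ℤ/15

Derivation:
rank_ℚ(R)=3; free=4−3=1
SNF(R) diag = [5, 5, 15] → torsion [5, 5, 15]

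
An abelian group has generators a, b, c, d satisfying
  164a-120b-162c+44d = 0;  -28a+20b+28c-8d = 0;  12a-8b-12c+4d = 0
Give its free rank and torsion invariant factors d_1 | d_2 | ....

rank_ℚ(R)=3; free=4−3=1
SNF(R) diag = [2, 4, 4] → torsion [2, 4, 4]

Answer: M ≅ ℤ^1 ⊕ ℤ/2 ⊕ ℤ/4 ⊕ ℤ/4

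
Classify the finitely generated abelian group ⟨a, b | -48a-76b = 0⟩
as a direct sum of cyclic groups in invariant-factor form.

rank_ℚ(R)=1; free=2−1=1
SNF(R) diag = [4] → torsion [4]

Answer: M ≅ ℤ^1 ⊕ ℤ/4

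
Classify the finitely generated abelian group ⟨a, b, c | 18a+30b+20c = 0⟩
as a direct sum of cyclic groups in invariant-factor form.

rank_ℚ(R)=1; free=3−1=2
SNF(R) diag = [2] → torsion [2]

Answer: M ≅ ℤ^2 ⊕ ℤ/2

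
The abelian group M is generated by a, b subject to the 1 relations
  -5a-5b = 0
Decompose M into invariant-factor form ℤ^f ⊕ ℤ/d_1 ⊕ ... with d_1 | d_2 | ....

Answer: M ≅ ℤ^1 ⊕ ℤ/5

Derivation:
rank_ℚ(R)=1; free=2−1=1
SNF(R) diag = [5] → torsion [5]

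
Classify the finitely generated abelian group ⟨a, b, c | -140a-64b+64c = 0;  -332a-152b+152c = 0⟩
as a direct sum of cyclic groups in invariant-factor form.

rank_ℚ(R)=2; free=3−2=1
SNF(R) diag = [4, 8] → torsion [4, 8]

Answer: M ≅ ℤ^1 ⊕ ℤ/4 ⊕ ℤ/8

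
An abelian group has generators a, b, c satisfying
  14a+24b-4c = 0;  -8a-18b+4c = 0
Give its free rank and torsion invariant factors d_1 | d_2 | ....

Answer: M ≅ ℤ^1 ⊕ ℤ/2 ⊕ ℤ/6

Derivation:
rank_ℚ(R)=2; free=3−2=1
SNF(R) diag = [2, 6] → torsion [2, 6]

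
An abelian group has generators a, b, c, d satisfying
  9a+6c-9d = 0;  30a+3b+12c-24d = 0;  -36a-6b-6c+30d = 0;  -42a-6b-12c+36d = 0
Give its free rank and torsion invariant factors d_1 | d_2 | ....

Answer: M ≅ ℤ/3 ⊕ ℤ/3 ⊕ ℤ/6 ⊕ ℤ/6

Derivation:
rank_ℚ(R)=4; free=4−4=0
SNF(R) diag = [3, 3, 6, 6] → torsion [3, 3, 6, 6]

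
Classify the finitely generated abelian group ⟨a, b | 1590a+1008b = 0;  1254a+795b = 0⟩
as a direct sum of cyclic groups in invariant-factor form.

Answer: M ≅ ℤ/3 ⊕ ℤ/6

Derivation:
rank_ℚ(R)=2; free=2−2=0
SNF(R) diag = [3, 6] → torsion [3, 6]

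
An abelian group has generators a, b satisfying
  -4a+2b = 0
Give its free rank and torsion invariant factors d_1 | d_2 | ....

Answer: M ≅ ℤ^1 ⊕ ℤ/2

Derivation:
rank_ℚ(R)=1; free=2−1=1
SNF(R) diag = [2] → torsion [2]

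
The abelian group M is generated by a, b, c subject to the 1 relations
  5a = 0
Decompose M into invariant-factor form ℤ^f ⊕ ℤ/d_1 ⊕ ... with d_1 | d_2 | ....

Answer: M ≅ ℤ^2 ⊕ ℤ/5

Derivation:
rank_ℚ(R)=1; free=3−1=2
SNF(R) diag = [5] → torsion [5]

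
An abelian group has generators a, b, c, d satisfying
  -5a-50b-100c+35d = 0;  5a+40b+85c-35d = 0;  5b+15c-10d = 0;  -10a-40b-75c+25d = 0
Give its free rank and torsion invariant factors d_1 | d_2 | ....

rank_ℚ(R)=4; free=4−4=0
SNF(R) diag = [5, 5, 5, 5] → torsion [5, 5, 5, 5]

Answer: M ≅ ℤ/5 ⊕ ℤ/5 ⊕ ℤ/5 ⊕ ℤ/5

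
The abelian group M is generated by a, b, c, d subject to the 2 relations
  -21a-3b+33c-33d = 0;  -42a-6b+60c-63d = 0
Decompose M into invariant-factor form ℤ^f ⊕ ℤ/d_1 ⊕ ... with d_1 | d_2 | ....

rank_ℚ(R)=2; free=4−2=2
SNF(R) diag = [3, 3] → torsion [3, 3]

Answer: M ≅ ℤ^2 ⊕ ℤ/3 ⊕ ℤ/3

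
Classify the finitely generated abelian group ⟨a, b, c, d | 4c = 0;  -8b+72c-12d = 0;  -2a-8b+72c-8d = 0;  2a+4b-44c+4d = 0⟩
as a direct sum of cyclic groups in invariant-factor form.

Answer: M ≅ ℤ/2 ⊕ ℤ/4 ⊕ ℤ/4 ⊕ ℤ/4

Derivation:
rank_ℚ(R)=4; free=4−4=0
SNF(R) diag = [2, 4, 4, 4] → torsion [2, 4, 4, 4]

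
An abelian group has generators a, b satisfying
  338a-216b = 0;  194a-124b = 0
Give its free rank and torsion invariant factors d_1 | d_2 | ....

Answer: M ≅ ℤ/2 ⊕ ℤ/4

Derivation:
rank_ℚ(R)=2; free=2−2=0
SNF(R) diag = [2, 4] → torsion [2, 4]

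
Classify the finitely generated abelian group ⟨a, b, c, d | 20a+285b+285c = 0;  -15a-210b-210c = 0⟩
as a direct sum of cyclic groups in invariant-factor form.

rank_ℚ(R)=2; free=4−2=2
SNF(R) diag = [5, 15] → torsion [5, 15]

Answer: M ≅ ℤ^2 ⊕ ℤ/5 ⊕ ℤ/15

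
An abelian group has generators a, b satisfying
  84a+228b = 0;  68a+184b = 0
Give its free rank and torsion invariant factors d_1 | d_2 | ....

rank_ℚ(R)=2; free=2−2=0
SNF(R) diag = [4, 12] → torsion [4, 12]

Answer: M ≅ ℤ/4 ⊕ ℤ/12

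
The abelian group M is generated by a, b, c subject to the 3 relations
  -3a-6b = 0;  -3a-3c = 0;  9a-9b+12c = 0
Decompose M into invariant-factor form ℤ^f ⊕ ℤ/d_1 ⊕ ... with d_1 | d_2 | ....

Answer: M ≅ ℤ/3 ⊕ ℤ/3 ⊕ ℤ/3

Derivation:
rank_ℚ(R)=3; free=3−3=0
SNF(R) diag = [3, 3, 3] → torsion [3, 3, 3]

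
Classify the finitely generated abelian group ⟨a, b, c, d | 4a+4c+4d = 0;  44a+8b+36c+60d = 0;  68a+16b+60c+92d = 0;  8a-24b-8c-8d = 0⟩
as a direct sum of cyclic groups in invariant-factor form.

rank_ℚ(R)=4; free=4−4=0
SNF(R) diag = [4, 8, 8, 8] → torsion [4, 8, 8, 8]

Answer: M ≅ ℤ/4 ⊕ ℤ/8 ⊕ ℤ/8 ⊕ ℤ/8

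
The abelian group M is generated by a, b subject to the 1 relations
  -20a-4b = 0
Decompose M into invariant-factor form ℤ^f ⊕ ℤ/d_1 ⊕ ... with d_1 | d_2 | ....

Answer: M ≅ ℤ^1 ⊕ ℤ/4

Derivation:
rank_ℚ(R)=1; free=2−1=1
SNF(R) diag = [4] → torsion [4]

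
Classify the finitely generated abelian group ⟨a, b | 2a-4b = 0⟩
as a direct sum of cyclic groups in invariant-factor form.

Answer: M ≅ ℤ^1 ⊕ ℤ/2

Derivation:
rank_ℚ(R)=1; free=2−1=1
SNF(R) diag = [2] → torsion [2]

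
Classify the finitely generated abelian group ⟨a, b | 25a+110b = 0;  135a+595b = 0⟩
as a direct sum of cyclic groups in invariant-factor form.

Answer: M ≅ ℤ/5 ⊕ ℤ/5

Derivation:
rank_ℚ(R)=2; free=2−2=0
SNF(R) diag = [5, 5] → torsion [5, 5]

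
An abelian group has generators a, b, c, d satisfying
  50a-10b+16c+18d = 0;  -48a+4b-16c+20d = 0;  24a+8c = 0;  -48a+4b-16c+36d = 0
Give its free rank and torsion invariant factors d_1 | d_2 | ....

Answer: M ≅ ℤ/2 ⊕ ℤ/4 ⊕ ℤ/8 ⊕ ℤ/16

Derivation:
rank_ℚ(R)=4; free=4−4=0
SNF(R) diag = [2, 4, 8, 16] → torsion [2, 4, 8, 16]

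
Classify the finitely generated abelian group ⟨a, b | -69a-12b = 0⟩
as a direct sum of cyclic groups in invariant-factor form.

rank_ℚ(R)=1; free=2−1=1
SNF(R) diag = [3] → torsion [3]

Answer: M ≅ ℤ^1 ⊕ ℤ/3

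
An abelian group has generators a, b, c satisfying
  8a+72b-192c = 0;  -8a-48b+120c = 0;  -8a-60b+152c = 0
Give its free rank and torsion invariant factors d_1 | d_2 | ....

Answer: M ≅ ℤ/4 ⊕ ℤ/8 ⊕ ℤ/24

Derivation:
rank_ℚ(R)=3; free=3−3=0
SNF(R) diag = [4, 8, 24] → torsion [4, 8, 24]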